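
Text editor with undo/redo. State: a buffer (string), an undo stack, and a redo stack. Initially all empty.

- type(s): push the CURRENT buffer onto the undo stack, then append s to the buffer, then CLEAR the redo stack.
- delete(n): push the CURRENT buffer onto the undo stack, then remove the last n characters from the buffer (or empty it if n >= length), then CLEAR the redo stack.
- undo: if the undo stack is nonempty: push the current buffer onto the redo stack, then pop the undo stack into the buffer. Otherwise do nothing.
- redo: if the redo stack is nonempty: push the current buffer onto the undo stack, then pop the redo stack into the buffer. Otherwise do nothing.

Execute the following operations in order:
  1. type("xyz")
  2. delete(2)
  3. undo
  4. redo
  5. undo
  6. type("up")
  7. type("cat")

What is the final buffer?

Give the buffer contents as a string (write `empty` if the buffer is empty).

Answer: xyzupcat

Derivation:
After op 1 (type): buf='xyz' undo_depth=1 redo_depth=0
After op 2 (delete): buf='x' undo_depth=2 redo_depth=0
After op 3 (undo): buf='xyz' undo_depth=1 redo_depth=1
After op 4 (redo): buf='x' undo_depth=2 redo_depth=0
After op 5 (undo): buf='xyz' undo_depth=1 redo_depth=1
After op 6 (type): buf='xyzup' undo_depth=2 redo_depth=0
After op 7 (type): buf='xyzupcat' undo_depth=3 redo_depth=0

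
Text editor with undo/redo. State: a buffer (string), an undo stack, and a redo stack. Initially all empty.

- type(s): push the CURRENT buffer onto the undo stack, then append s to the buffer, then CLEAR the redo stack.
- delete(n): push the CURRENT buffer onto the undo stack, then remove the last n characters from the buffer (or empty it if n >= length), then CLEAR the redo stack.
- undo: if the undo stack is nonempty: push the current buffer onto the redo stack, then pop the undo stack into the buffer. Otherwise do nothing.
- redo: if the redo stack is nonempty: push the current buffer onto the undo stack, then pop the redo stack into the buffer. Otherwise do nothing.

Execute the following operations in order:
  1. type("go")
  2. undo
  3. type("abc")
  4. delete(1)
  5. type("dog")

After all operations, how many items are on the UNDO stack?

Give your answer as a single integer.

After op 1 (type): buf='go' undo_depth=1 redo_depth=0
After op 2 (undo): buf='(empty)' undo_depth=0 redo_depth=1
After op 3 (type): buf='abc' undo_depth=1 redo_depth=0
After op 4 (delete): buf='ab' undo_depth=2 redo_depth=0
After op 5 (type): buf='abdog' undo_depth=3 redo_depth=0

Answer: 3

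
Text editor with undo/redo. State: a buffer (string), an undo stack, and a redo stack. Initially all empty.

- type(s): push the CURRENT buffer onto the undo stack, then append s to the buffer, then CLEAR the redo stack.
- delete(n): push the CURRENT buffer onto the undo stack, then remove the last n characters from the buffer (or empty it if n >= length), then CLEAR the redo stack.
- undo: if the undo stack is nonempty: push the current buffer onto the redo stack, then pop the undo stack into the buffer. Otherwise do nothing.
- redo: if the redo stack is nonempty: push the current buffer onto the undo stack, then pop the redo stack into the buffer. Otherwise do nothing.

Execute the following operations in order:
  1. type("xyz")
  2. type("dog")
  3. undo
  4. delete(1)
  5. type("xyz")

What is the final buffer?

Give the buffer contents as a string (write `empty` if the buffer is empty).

Answer: xyxyz

Derivation:
After op 1 (type): buf='xyz' undo_depth=1 redo_depth=0
After op 2 (type): buf='xyzdog' undo_depth=2 redo_depth=0
After op 3 (undo): buf='xyz' undo_depth=1 redo_depth=1
After op 4 (delete): buf='xy' undo_depth=2 redo_depth=0
After op 5 (type): buf='xyxyz' undo_depth=3 redo_depth=0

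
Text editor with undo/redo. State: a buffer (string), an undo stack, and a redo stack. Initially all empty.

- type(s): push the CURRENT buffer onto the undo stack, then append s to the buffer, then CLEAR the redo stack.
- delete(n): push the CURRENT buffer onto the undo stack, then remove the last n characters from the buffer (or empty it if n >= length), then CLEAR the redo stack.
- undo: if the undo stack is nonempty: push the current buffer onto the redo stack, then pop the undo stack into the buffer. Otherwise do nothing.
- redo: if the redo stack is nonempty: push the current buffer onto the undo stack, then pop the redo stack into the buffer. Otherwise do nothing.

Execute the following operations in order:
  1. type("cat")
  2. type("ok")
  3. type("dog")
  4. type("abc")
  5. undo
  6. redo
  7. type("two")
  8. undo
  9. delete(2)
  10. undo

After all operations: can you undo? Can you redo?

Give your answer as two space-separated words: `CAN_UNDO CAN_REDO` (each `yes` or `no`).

Answer: yes yes

Derivation:
After op 1 (type): buf='cat' undo_depth=1 redo_depth=0
After op 2 (type): buf='catok' undo_depth=2 redo_depth=0
After op 3 (type): buf='catokdog' undo_depth=3 redo_depth=0
After op 4 (type): buf='catokdogabc' undo_depth=4 redo_depth=0
After op 5 (undo): buf='catokdog' undo_depth=3 redo_depth=1
After op 6 (redo): buf='catokdogabc' undo_depth=4 redo_depth=0
After op 7 (type): buf='catokdogabctwo' undo_depth=5 redo_depth=0
After op 8 (undo): buf='catokdogabc' undo_depth=4 redo_depth=1
After op 9 (delete): buf='catokdoga' undo_depth=5 redo_depth=0
After op 10 (undo): buf='catokdogabc' undo_depth=4 redo_depth=1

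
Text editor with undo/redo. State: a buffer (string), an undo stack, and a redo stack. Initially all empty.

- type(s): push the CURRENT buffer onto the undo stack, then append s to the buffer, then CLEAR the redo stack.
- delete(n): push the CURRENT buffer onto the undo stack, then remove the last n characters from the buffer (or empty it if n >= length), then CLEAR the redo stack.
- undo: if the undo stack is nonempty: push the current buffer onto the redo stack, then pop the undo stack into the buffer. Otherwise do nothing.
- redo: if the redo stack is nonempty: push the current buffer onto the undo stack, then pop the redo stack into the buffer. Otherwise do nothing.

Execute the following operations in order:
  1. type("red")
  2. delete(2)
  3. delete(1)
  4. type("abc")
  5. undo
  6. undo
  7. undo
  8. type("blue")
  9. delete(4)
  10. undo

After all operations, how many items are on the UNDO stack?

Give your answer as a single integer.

Answer: 2

Derivation:
After op 1 (type): buf='red' undo_depth=1 redo_depth=0
After op 2 (delete): buf='r' undo_depth=2 redo_depth=0
After op 3 (delete): buf='(empty)' undo_depth=3 redo_depth=0
After op 4 (type): buf='abc' undo_depth=4 redo_depth=0
After op 5 (undo): buf='(empty)' undo_depth=3 redo_depth=1
After op 6 (undo): buf='r' undo_depth=2 redo_depth=2
After op 7 (undo): buf='red' undo_depth=1 redo_depth=3
After op 8 (type): buf='redblue' undo_depth=2 redo_depth=0
After op 9 (delete): buf='red' undo_depth=3 redo_depth=0
After op 10 (undo): buf='redblue' undo_depth=2 redo_depth=1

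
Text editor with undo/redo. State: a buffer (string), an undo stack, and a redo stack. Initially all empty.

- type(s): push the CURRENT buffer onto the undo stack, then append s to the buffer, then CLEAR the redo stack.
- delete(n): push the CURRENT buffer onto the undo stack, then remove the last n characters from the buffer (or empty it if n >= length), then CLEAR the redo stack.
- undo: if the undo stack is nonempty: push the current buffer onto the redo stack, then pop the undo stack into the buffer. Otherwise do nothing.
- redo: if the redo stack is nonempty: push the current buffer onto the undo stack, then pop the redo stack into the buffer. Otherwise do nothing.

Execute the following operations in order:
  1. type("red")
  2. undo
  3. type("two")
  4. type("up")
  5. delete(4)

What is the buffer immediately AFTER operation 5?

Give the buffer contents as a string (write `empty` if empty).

After op 1 (type): buf='red' undo_depth=1 redo_depth=0
After op 2 (undo): buf='(empty)' undo_depth=0 redo_depth=1
After op 3 (type): buf='two' undo_depth=1 redo_depth=0
After op 4 (type): buf='twoup' undo_depth=2 redo_depth=0
After op 5 (delete): buf='t' undo_depth=3 redo_depth=0

Answer: t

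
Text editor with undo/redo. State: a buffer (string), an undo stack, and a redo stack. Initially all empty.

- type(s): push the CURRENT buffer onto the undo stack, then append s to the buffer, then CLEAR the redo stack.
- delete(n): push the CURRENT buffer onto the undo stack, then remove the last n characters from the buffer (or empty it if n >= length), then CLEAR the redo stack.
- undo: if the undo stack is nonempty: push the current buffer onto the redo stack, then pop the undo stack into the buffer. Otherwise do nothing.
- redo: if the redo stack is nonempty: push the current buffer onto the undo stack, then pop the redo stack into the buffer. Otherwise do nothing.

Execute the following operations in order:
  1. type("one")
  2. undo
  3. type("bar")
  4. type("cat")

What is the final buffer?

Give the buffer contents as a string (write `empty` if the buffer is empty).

Answer: barcat

Derivation:
After op 1 (type): buf='one' undo_depth=1 redo_depth=0
After op 2 (undo): buf='(empty)' undo_depth=0 redo_depth=1
After op 3 (type): buf='bar' undo_depth=1 redo_depth=0
After op 4 (type): buf='barcat' undo_depth=2 redo_depth=0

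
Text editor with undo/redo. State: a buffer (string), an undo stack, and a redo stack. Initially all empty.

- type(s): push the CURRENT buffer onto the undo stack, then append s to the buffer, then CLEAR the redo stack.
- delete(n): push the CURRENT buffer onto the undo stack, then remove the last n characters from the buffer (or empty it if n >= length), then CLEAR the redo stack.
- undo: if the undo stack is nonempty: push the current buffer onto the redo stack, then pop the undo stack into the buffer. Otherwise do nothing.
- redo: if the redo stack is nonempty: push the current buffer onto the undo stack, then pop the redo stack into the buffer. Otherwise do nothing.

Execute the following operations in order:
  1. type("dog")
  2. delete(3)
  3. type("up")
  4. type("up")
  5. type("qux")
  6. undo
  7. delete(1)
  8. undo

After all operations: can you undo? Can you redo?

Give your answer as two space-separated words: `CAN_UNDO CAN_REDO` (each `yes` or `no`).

Answer: yes yes

Derivation:
After op 1 (type): buf='dog' undo_depth=1 redo_depth=0
After op 2 (delete): buf='(empty)' undo_depth=2 redo_depth=0
After op 3 (type): buf='up' undo_depth=3 redo_depth=0
After op 4 (type): buf='upup' undo_depth=4 redo_depth=0
After op 5 (type): buf='upupqux' undo_depth=5 redo_depth=0
After op 6 (undo): buf='upup' undo_depth=4 redo_depth=1
After op 7 (delete): buf='upu' undo_depth=5 redo_depth=0
After op 8 (undo): buf='upup' undo_depth=4 redo_depth=1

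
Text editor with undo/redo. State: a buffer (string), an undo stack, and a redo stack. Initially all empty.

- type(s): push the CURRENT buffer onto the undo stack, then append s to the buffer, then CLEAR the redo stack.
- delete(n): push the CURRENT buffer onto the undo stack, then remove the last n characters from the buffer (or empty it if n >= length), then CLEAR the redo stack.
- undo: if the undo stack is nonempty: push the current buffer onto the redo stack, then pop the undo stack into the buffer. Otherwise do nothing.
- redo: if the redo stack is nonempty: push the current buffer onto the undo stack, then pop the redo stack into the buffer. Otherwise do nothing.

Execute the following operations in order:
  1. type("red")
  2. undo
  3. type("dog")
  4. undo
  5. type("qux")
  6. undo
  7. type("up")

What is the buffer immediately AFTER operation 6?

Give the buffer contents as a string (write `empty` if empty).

Answer: empty

Derivation:
After op 1 (type): buf='red' undo_depth=1 redo_depth=0
After op 2 (undo): buf='(empty)' undo_depth=0 redo_depth=1
After op 3 (type): buf='dog' undo_depth=1 redo_depth=0
After op 4 (undo): buf='(empty)' undo_depth=0 redo_depth=1
After op 5 (type): buf='qux' undo_depth=1 redo_depth=0
After op 6 (undo): buf='(empty)' undo_depth=0 redo_depth=1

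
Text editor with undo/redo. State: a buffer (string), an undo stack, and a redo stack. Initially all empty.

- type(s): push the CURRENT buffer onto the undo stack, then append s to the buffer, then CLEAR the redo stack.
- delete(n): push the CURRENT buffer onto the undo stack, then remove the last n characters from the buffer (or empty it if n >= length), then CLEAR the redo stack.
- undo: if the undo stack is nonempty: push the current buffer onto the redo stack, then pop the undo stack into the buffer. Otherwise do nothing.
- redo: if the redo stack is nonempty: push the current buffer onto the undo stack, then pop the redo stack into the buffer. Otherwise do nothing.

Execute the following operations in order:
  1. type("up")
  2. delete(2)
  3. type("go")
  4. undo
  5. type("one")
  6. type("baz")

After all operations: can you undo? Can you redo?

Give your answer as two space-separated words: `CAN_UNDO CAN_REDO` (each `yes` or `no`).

After op 1 (type): buf='up' undo_depth=1 redo_depth=0
After op 2 (delete): buf='(empty)' undo_depth=2 redo_depth=0
After op 3 (type): buf='go' undo_depth=3 redo_depth=0
After op 4 (undo): buf='(empty)' undo_depth=2 redo_depth=1
After op 5 (type): buf='one' undo_depth=3 redo_depth=0
After op 6 (type): buf='onebaz' undo_depth=4 redo_depth=0

Answer: yes no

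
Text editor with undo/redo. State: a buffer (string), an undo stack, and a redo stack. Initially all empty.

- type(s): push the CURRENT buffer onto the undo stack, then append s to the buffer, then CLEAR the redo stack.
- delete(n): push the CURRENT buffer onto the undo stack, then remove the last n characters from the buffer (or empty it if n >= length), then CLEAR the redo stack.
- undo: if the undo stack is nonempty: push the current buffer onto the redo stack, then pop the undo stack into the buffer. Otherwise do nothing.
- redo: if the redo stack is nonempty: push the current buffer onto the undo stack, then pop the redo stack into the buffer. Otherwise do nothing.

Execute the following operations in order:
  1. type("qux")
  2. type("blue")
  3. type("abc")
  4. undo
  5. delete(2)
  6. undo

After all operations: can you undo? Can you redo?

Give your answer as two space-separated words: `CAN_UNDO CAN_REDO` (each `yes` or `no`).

After op 1 (type): buf='qux' undo_depth=1 redo_depth=0
After op 2 (type): buf='quxblue' undo_depth=2 redo_depth=0
After op 3 (type): buf='quxblueabc' undo_depth=3 redo_depth=0
After op 4 (undo): buf='quxblue' undo_depth=2 redo_depth=1
After op 5 (delete): buf='quxbl' undo_depth=3 redo_depth=0
After op 6 (undo): buf='quxblue' undo_depth=2 redo_depth=1

Answer: yes yes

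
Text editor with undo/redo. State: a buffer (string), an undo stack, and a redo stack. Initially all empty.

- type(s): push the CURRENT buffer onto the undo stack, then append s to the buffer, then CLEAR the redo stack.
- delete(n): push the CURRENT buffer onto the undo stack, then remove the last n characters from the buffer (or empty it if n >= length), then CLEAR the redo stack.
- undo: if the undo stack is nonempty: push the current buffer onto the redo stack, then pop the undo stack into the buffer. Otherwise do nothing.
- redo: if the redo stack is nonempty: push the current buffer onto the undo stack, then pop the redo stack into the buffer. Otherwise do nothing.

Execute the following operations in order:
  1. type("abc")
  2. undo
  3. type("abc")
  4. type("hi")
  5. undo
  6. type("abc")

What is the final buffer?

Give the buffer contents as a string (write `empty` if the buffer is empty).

Answer: abcabc

Derivation:
After op 1 (type): buf='abc' undo_depth=1 redo_depth=0
After op 2 (undo): buf='(empty)' undo_depth=0 redo_depth=1
After op 3 (type): buf='abc' undo_depth=1 redo_depth=0
After op 4 (type): buf='abchi' undo_depth=2 redo_depth=0
After op 5 (undo): buf='abc' undo_depth=1 redo_depth=1
After op 6 (type): buf='abcabc' undo_depth=2 redo_depth=0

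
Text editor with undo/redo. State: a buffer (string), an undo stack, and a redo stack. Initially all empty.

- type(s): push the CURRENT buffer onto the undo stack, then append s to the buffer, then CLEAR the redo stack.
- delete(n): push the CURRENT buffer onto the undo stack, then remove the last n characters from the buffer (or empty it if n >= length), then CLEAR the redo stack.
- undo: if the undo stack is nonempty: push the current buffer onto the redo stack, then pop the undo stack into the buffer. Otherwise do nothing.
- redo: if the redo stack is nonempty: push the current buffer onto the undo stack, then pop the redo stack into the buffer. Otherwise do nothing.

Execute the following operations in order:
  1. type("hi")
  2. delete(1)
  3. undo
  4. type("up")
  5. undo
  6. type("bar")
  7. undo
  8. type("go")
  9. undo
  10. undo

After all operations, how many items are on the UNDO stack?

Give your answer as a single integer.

Answer: 0

Derivation:
After op 1 (type): buf='hi' undo_depth=1 redo_depth=0
After op 2 (delete): buf='h' undo_depth=2 redo_depth=0
After op 3 (undo): buf='hi' undo_depth=1 redo_depth=1
After op 4 (type): buf='hiup' undo_depth=2 redo_depth=0
After op 5 (undo): buf='hi' undo_depth=1 redo_depth=1
After op 6 (type): buf='hibar' undo_depth=2 redo_depth=0
After op 7 (undo): buf='hi' undo_depth=1 redo_depth=1
After op 8 (type): buf='higo' undo_depth=2 redo_depth=0
After op 9 (undo): buf='hi' undo_depth=1 redo_depth=1
After op 10 (undo): buf='(empty)' undo_depth=0 redo_depth=2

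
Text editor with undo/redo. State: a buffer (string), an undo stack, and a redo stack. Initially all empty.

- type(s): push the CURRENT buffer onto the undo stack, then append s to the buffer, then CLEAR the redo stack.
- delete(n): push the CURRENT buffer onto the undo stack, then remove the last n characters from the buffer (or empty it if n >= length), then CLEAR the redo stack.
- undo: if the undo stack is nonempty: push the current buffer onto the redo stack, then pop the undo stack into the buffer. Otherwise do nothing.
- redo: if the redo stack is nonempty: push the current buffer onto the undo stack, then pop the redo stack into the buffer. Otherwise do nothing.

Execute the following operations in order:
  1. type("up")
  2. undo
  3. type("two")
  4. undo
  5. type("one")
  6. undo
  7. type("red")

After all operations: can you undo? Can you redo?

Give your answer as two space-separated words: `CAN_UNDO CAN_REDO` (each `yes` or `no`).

After op 1 (type): buf='up' undo_depth=1 redo_depth=0
After op 2 (undo): buf='(empty)' undo_depth=0 redo_depth=1
After op 3 (type): buf='two' undo_depth=1 redo_depth=0
After op 4 (undo): buf='(empty)' undo_depth=0 redo_depth=1
After op 5 (type): buf='one' undo_depth=1 redo_depth=0
After op 6 (undo): buf='(empty)' undo_depth=0 redo_depth=1
After op 7 (type): buf='red' undo_depth=1 redo_depth=0

Answer: yes no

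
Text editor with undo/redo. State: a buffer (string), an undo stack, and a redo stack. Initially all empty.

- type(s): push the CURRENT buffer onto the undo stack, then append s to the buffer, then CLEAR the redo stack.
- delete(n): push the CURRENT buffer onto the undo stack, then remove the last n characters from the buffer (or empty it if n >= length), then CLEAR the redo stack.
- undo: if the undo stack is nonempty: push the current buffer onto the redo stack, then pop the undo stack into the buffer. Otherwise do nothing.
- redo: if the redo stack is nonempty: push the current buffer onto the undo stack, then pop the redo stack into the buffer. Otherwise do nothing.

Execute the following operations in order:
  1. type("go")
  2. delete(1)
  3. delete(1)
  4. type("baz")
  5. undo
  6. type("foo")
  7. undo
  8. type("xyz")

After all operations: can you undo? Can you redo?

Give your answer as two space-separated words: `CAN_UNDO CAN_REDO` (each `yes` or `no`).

Answer: yes no

Derivation:
After op 1 (type): buf='go' undo_depth=1 redo_depth=0
After op 2 (delete): buf='g' undo_depth=2 redo_depth=0
After op 3 (delete): buf='(empty)' undo_depth=3 redo_depth=0
After op 4 (type): buf='baz' undo_depth=4 redo_depth=0
After op 5 (undo): buf='(empty)' undo_depth=3 redo_depth=1
After op 6 (type): buf='foo' undo_depth=4 redo_depth=0
After op 7 (undo): buf='(empty)' undo_depth=3 redo_depth=1
After op 8 (type): buf='xyz' undo_depth=4 redo_depth=0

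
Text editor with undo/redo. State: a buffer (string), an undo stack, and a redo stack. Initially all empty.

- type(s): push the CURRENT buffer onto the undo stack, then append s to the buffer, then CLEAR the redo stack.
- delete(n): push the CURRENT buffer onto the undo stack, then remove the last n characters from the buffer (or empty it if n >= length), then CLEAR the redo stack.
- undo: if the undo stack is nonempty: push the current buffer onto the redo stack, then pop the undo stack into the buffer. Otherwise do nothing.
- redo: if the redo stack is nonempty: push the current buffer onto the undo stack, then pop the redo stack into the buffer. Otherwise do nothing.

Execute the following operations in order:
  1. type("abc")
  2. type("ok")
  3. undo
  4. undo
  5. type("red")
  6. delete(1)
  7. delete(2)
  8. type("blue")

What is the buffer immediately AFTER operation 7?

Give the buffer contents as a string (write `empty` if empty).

Answer: empty

Derivation:
After op 1 (type): buf='abc' undo_depth=1 redo_depth=0
After op 2 (type): buf='abcok' undo_depth=2 redo_depth=0
After op 3 (undo): buf='abc' undo_depth=1 redo_depth=1
After op 4 (undo): buf='(empty)' undo_depth=0 redo_depth=2
After op 5 (type): buf='red' undo_depth=1 redo_depth=0
After op 6 (delete): buf='re' undo_depth=2 redo_depth=0
After op 7 (delete): buf='(empty)' undo_depth=3 redo_depth=0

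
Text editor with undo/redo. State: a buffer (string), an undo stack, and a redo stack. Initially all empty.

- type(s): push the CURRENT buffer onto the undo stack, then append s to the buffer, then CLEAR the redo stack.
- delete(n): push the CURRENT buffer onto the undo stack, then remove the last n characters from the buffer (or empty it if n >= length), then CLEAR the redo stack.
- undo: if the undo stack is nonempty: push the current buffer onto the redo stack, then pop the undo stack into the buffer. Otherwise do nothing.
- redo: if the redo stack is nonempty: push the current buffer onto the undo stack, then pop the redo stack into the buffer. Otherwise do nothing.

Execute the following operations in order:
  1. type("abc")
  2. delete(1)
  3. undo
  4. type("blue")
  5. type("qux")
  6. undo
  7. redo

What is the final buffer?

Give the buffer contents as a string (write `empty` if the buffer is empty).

After op 1 (type): buf='abc' undo_depth=1 redo_depth=0
After op 2 (delete): buf='ab' undo_depth=2 redo_depth=0
After op 3 (undo): buf='abc' undo_depth=1 redo_depth=1
After op 4 (type): buf='abcblue' undo_depth=2 redo_depth=0
After op 5 (type): buf='abcbluequx' undo_depth=3 redo_depth=0
After op 6 (undo): buf='abcblue' undo_depth=2 redo_depth=1
After op 7 (redo): buf='abcbluequx' undo_depth=3 redo_depth=0

Answer: abcbluequx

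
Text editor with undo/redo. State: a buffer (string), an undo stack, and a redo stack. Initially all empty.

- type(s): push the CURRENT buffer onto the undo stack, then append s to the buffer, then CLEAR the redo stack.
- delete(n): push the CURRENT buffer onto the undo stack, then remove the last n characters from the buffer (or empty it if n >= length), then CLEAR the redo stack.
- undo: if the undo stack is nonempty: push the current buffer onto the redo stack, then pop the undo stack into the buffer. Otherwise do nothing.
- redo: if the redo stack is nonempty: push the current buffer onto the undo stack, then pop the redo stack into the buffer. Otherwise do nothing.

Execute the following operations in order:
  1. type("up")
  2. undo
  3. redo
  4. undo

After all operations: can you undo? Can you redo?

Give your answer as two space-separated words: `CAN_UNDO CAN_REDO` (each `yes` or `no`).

Answer: no yes

Derivation:
After op 1 (type): buf='up' undo_depth=1 redo_depth=0
After op 2 (undo): buf='(empty)' undo_depth=0 redo_depth=1
After op 3 (redo): buf='up' undo_depth=1 redo_depth=0
After op 4 (undo): buf='(empty)' undo_depth=0 redo_depth=1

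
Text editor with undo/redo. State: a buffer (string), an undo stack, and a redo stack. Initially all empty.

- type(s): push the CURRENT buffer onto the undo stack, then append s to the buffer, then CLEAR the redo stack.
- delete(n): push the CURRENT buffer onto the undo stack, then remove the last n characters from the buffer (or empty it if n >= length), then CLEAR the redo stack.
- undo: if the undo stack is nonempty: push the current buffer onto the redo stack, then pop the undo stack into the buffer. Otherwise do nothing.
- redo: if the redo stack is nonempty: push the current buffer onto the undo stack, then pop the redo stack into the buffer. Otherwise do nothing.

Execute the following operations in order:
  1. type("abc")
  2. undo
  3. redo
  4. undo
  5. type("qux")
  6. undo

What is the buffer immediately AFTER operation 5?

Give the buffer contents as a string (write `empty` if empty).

Answer: qux

Derivation:
After op 1 (type): buf='abc' undo_depth=1 redo_depth=0
After op 2 (undo): buf='(empty)' undo_depth=0 redo_depth=1
After op 3 (redo): buf='abc' undo_depth=1 redo_depth=0
After op 4 (undo): buf='(empty)' undo_depth=0 redo_depth=1
After op 5 (type): buf='qux' undo_depth=1 redo_depth=0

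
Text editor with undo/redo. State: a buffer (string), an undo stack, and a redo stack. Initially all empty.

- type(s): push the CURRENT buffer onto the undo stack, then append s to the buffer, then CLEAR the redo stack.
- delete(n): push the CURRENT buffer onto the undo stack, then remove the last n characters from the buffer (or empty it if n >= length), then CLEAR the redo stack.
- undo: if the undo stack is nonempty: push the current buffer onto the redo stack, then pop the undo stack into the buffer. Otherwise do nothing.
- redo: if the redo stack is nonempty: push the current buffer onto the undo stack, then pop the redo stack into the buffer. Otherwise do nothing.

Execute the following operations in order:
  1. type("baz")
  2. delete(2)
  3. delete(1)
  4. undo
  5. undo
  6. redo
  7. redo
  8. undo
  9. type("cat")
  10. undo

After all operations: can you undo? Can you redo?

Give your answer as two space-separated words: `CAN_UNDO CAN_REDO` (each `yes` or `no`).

Answer: yes yes

Derivation:
After op 1 (type): buf='baz' undo_depth=1 redo_depth=0
After op 2 (delete): buf='b' undo_depth=2 redo_depth=0
After op 3 (delete): buf='(empty)' undo_depth=3 redo_depth=0
After op 4 (undo): buf='b' undo_depth=2 redo_depth=1
After op 5 (undo): buf='baz' undo_depth=1 redo_depth=2
After op 6 (redo): buf='b' undo_depth=2 redo_depth=1
After op 7 (redo): buf='(empty)' undo_depth=3 redo_depth=0
After op 8 (undo): buf='b' undo_depth=2 redo_depth=1
After op 9 (type): buf='bcat' undo_depth=3 redo_depth=0
After op 10 (undo): buf='b' undo_depth=2 redo_depth=1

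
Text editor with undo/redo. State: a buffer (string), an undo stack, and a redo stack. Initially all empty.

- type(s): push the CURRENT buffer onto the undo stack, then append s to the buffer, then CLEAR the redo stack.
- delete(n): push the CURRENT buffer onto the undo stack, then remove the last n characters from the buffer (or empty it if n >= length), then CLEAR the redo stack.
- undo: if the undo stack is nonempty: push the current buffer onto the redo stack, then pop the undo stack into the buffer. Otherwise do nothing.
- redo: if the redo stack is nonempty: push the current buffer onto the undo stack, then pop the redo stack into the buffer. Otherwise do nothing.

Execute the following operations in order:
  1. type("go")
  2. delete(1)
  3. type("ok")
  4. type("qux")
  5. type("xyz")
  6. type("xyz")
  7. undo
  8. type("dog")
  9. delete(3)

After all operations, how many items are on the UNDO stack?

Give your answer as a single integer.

After op 1 (type): buf='go' undo_depth=1 redo_depth=0
After op 2 (delete): buf='g' undo_depth=2 redo_depth=0
After op 3 (type): buf='gok' undo_depth=3 redo_depth=0
After op 4 (type): buf='gokqux' undo_depth=4 redo_depth=0
After op 5 (type): buf='gokquxxyz' undo_depth=5 redo_depth=0
After op 6 (type): buf='gokquxxyzxyz' undo_depth=6 redo_depth=0
After op 7 (undo): buf='gokquxxyz' undo_depth=5 redo_depth=1
After op 8 (type): buf='gokquxxyzdog' undo_depth=6 redo_depth=0
After op 9 (delete): buf='gokquxxyz' undo_depth=7 redo_depth=0

Answer: 7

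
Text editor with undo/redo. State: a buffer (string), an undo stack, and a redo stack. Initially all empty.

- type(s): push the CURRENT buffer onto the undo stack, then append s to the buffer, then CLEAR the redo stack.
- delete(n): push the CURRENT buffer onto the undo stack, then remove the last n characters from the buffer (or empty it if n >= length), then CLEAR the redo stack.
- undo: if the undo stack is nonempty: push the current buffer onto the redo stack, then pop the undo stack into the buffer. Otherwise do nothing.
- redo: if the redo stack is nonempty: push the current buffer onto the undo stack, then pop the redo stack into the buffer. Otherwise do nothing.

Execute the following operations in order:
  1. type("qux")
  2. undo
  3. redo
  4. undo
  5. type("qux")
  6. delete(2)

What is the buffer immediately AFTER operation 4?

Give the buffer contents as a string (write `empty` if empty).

After op 1 (type): buf='qux' undo_depth=1 redo_depth=0
After op 2 (undo): buf='(empty)' undo_depth=0 redo_depth=1
After op 3 (redo): buf='qux' undo_depth=1 redo_depth=0
After op 4 (undo): buf='(empty)' undo_depth=0 redo_depth=1

Answer: empty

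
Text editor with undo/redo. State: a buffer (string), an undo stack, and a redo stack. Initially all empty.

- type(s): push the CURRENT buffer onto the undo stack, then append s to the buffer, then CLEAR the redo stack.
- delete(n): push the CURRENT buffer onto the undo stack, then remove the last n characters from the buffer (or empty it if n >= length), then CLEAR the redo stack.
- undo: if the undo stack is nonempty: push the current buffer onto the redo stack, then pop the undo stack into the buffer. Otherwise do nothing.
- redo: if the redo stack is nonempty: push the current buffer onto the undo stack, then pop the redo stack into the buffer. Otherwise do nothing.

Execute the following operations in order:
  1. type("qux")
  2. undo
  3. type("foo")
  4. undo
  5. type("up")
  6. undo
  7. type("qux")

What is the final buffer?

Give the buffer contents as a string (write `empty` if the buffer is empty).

Answer: qux

Derivation:
After op 1 (type): buf='qux' undo_depth=1 redo_depth=0
After op 2 (undo): buf='(empty)' undo_depth=0 redo_depth=1
After op 3 (type): buf='foo' undo_depth=1 redo_depth=0
After op 4 (undo): buf='(empty)' undo_depth=0 redo_depth=1
After op 5 (type): buf='up' undo_depth=1 redo_depth=0
After op 6 (undo): buf='(empty)' undo_depth=0 redo_depth=1
After op 7 (type): buf='qux' undo_depth=1 redo_depth=0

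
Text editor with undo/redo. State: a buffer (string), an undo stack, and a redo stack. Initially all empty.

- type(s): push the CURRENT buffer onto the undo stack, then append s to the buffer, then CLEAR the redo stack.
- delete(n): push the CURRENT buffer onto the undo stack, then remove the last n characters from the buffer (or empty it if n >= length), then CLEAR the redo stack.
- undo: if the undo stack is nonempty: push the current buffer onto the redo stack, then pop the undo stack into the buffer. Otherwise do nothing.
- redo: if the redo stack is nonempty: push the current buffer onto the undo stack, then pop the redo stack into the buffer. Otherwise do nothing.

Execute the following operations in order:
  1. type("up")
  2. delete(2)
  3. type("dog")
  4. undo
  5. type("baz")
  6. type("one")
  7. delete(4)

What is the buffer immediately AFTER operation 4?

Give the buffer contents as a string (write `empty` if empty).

Answer: empty

Derivation:
After op 1 (type): buf='up' undo_depth=1 redo_depth=0
After op 2 (delete): buf='(empty)' undo_depth=2 redo_depth=0
After op 3 (type): buf='dog' undo_depth=3 redo_depth=0
After op 4 (undo): buf='(empty)' undo_depth=2 redo_depth=1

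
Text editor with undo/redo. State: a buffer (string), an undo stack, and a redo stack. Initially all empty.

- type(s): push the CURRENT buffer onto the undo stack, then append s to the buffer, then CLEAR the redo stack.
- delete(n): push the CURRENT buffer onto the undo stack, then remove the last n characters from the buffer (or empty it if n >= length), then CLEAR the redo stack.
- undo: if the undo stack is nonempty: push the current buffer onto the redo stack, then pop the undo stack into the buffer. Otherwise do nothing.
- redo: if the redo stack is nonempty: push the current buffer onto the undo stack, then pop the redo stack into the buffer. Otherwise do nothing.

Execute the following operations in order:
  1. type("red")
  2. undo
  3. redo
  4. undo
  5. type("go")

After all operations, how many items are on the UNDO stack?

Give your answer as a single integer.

After op 1 (type): buf='red' undo_depth=1 redo_depth=0
After op 2 (undo): buf='(empty)' undo_depth=0 redo_depth=1
After op 3 (redo): buf='red' undo_depth=1 redo_depth=0
After op 4 (undo): buf='(empty)' undo_depth=0 redo_depth=1
After op 5 (type): buf='go' undo_depth=1 redo_depth=0

Answer: 1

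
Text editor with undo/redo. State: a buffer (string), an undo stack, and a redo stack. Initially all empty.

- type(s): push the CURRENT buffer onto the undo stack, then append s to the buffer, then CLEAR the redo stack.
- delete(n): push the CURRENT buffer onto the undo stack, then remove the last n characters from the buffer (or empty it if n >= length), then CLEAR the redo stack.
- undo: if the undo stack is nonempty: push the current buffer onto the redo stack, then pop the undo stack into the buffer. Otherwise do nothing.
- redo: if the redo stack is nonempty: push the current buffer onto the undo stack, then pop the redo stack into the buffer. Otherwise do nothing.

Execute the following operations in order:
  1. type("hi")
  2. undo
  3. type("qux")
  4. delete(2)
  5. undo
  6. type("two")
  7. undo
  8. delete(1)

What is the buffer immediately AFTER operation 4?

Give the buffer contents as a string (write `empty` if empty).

Answer: q

Derivation:
After op 1 (type): buf='hi' undo_depth=1 redo_depth=0
After op 2 (undo): buf='(empty)' undo_depth=0 redo_depth=1
After op 3 (type): buf='qux' undo_depth=1 redo_depth=0
After op 4 (delete): buf='q' undo_depth=2 redo_depth=0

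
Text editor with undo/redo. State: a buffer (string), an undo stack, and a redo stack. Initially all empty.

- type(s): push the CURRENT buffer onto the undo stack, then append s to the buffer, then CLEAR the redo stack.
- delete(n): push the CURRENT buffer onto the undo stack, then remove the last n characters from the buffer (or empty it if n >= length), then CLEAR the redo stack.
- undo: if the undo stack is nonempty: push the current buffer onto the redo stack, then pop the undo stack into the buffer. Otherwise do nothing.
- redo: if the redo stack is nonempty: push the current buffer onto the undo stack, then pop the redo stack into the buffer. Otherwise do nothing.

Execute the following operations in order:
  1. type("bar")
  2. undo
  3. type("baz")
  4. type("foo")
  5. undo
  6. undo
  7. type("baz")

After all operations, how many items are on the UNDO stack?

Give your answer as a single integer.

After op 1 (type): buf='bar' undo_depth=1 redo_depth=0
After op 2 (undo): buf='(empty)' undo_depth=0 redo_depth=1
After op 3 (type): buf='baz' undo_depth=1 redo_depth=0
After op 4 (type): buf='bazfoo' undo_depth=2 redo_depth=0
After op 5 (undo): buf='baz' undo_depth=1 redo_depth=1
After op 6 (undo): buf='(empty)' undo_depth=0 redo_depth=2
After op 7 (type): buf='baz' undo_depth=1 redo_depth=0

Answer: 1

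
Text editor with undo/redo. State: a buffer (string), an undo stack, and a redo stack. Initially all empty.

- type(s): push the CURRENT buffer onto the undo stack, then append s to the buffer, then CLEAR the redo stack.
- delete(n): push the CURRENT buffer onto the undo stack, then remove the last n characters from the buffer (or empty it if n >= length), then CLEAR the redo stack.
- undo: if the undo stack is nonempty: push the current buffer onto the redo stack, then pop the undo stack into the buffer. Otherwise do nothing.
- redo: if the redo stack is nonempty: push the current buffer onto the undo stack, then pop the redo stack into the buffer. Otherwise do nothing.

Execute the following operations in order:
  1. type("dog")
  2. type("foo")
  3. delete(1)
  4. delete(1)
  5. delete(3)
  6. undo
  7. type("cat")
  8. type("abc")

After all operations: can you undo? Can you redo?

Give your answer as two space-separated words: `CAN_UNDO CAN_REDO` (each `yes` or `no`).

After op 1 (type): buf='dog' undo_depth=1 redo_depth=0
After op 2 (type): buf='dogfoo' undo_depth=2 redo_depth=0
After op 3 (delete): buf='dogfo' undo_depth=3 redo_depth=0
After op 4 (delete): buf='dogf' undo_depth=4 redo_depth=0
After op 5 (delete): buf='d' undo_depth=5 redo_depth=0
After op 6 (undo): buf='dogf' undo_depth=4 redo_depth=1
After op 7 (type): buf='dogfcat' undo_depth=5 redo_depth=0
After op 8 (type): buf='dogfcatabc' undo_depth=6 redo_depth=0

Answer: yes no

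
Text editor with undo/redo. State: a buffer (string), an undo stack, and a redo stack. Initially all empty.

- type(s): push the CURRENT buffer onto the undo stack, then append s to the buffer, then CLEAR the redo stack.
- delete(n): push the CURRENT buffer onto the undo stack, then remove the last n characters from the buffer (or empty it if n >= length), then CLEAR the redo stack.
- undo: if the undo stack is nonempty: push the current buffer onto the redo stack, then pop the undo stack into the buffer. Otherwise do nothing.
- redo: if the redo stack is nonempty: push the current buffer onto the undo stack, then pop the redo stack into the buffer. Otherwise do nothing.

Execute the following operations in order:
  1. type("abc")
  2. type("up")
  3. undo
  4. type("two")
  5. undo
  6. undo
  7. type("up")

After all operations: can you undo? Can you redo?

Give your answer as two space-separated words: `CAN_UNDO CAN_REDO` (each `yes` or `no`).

Answer: yes no

Derivation:
After op 1 (type): buf='abc' undo_depth=1 redo_depth=0
After op 2 (type): buf='abcup' undo_depth=2 redo_depth=0
After op 3 (undo): buf='abc' undo_depth=1 redo_depth=1
After op 4 (type): buf='abctwo' undo_depth=2 redo_depth=0
After op 5 (undo): buf='abc' undo_depth=1 redo_depth=1
After op 6 (undo): buf='(empty)' undo_depth=0 redo_depth=2
After op 7 (type): buf='up' undo_depth=1 redo_depth=0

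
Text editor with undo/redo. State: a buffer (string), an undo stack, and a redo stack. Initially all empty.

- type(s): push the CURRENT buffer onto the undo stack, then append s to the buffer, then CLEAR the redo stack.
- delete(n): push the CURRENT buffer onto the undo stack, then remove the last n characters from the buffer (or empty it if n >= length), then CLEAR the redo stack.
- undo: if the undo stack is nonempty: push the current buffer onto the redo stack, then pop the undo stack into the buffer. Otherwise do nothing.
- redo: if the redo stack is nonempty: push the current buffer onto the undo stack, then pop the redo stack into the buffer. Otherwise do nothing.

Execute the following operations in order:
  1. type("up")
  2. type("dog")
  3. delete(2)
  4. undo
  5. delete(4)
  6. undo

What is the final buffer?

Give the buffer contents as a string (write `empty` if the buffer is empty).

After op 1 (type): buf='up' undo_depth=1 redo_depth=0
After op 2 (type): buf='updog' undo_depth=2 redo_depth=0
After op 3 (delete): buf='upd' undo_depth=3 redo_depth=0
After op 4 (undo): buf='updog' undo_depth=2 redo_depth=1
After op 5 (delete): buf='u' undo_depth=3 redo_depth=0
After op 6 (undo): buf='updog' undo_depth=2 redo_depth=1

Answer: updog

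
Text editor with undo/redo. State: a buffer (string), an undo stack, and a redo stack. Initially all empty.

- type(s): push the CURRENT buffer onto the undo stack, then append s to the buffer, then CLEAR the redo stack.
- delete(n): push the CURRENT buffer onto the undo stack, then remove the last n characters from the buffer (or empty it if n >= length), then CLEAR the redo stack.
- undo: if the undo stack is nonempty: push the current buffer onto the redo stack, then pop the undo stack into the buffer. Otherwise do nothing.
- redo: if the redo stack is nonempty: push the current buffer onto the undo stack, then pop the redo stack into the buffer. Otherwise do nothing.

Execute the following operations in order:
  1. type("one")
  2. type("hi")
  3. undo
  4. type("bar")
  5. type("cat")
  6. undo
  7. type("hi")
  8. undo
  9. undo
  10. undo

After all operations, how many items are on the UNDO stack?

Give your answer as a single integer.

Answer: 0

Derivation:
After op 1 (type): buf='one' undo_depth=1 redo_depth=0
After op 2 (type): buf='onehi' undo_depth=2 redo_depth=0
After op 3 (undo): buf='one' undo_depth=1 redo_depth=1
After op 4 (type): buf='onebar' undo_depth=2 redo_depth=0
After op 5 (type): buf='onebarcat' undo_depth=3 redo_depth=0
After op 6 (undo): buf='onebar' undo_depth=2 redo_depth=1
After op 7 (type): buf='onebarhi' undo_depth=3 redo_depth=0
After op 8 (undo): buf='onebar' undo_depth=2 redo_depth=1
After op 9 (undo): buf='one' undo_depth=1 redo_depth=2
After op 10 (undo): buf='(empty)' undo_depth=0 redo_depth=3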